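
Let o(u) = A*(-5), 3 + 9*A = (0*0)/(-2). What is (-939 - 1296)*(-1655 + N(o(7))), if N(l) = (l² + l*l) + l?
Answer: 11048350/3 ≈ 3.6828e+6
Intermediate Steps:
A = -⅓ (A = -⅓ + ((0*0)/(-2))/9 = -⅓ + (0*(-½))/9 = -⅓ + (⅑)*0 = -⅓ + 0 = -⅓ ≈ -0.33333)
o(u) = 5/3 (o(u) = -⅓*(-5) = 5/3)
N(l) = l + 2*l² (N(l) = (l² + l²) + l = 2*l² + l = l + 2*l²)
(-939 - 1296)*(-1655 + N(o(7))) = (-939 - 1296)*(-1655 + 5*(1 + 2*(5/3))/3) = -2235*(-1655 + 5*(1 + 10/3)/3) = -2235*(-1655 + (5/3)*(13/3)) = -2235*(-1655 + 65/9) = -2235*(-14830/9) = 11048350/3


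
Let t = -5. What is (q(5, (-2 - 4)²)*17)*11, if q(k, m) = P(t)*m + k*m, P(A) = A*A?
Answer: 201960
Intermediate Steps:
P(A) = A²
q(k, m) = 25*m + k*m (q(k, m) = (-5)²*m + k*m = 25*m + k*m)
(q(5, (-2 - 4)²)*17)*11 = (((-2 - 4)²*(25 + 5))*17)*11 = (((-6)²*30)*17)*11 = ((36*30)*17)*11 = (1080*17)*11 = 18360*11 = 201960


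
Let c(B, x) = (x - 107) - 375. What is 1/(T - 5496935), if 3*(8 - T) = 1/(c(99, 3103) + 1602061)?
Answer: -4814046/26462459436643 ≈ -1.8192e-7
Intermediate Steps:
c(B, x) = -482 + x (c(B, x) = (-107 + x) - 375 = -482 + x)
T = 38512367/4814046 (T = 8 - 1/(3*((-482 + 3103) + 1602061)) = 8 - 1/(3*(2621 + 1602061)) = 8 - ⅓/1604682 = 8 - ⅓*1/1604682 = 8 - 1/4814046 = 38512367/4814046 ≈ 8.0000)
1/(T - 5496935) = 1/(38512367/4814046 - 5496935) = 1/(-26462459436643/4814046) = -4814046/26462459436643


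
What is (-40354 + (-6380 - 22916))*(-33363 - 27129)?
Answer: 4213267800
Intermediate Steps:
(-40354 + (-6380 - 22916))*(-33363 - 27129) = (-40354 - 29296)*(-60492) = -69650*(-60492) = 4213267800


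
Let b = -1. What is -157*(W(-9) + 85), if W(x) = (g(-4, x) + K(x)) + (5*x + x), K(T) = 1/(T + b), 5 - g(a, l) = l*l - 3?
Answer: 66097/10 ≈ 6609.7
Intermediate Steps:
g(a, l) = 8 - l**2 (g(a, l) = 5 - (l*l - 3) = 5 - (l**2 - 3) = 5 - (-3 + l**2) = 5 + (3 - l**2) = 8 - l**2)
K(T) = 1/(-1 + T) (K(T) = 1/(T - 1) = 1/(-1 + T))
W(x) = 8 + 1/(-1 + x) - x**2 + 6*x (W(x) = ((8 - x**2) + 1/(-1 + x)) + (5*x + x) = (8 + 1/(-1 + x) - x**2) + 6*x = 8 + 1/(-1 + x) - x**2 + 6*x)
-157*(W(-9) + 85) = -157*((1 + (-1 - 9)*(8 - 1*(-9)**2 + 6*(-9)))/(-1 - 9) + 85) = -157*((1 - 10*(8 - 1*81 - 54))/(-10) + 85) = -157*(-(1 - 10*(8 - 81 - 54))/10 + 85) = -157*(-(1 - 10*(-127))/10 + 85) = -157*(-(1 + 1270)/10 + 85) = -157*(-1/10*1271 + 85) = -157*(-1271/10 + 85) = -157*(-421/10) = 66097/10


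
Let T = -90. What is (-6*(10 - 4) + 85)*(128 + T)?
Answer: 1862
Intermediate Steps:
(-6*(10 - 4) + 85)*(128 + T) = (-6*(10 - 4) + 85)*(128 - 90) = (-6*6 + 85)*38 = (-36 + 85)*38 = 49*38 = 1862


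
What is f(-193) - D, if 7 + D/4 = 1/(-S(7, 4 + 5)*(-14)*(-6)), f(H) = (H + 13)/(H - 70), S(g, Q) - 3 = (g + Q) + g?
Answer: 4119287/143598 ≈ 28.686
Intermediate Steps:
S(g, Q) = 3 + Q + 2*g (S(g, Q) = 3 + ((g + Q) + g) = 3 + ((Q + g) + g) = 3 + (Q + 2*g) = 3 + Q + 2*g)
f(H) = (13 + H)/(-70 + H)
D = -15289/546 (D = -28 + 4/((-(3 + (4 + 5) + 2*7)*(-14)*(-6))) = -28 + 4/((-(3 + 9 + 14)*(-14)*(-6))) = -28 + 4/((-26*(-14)*(-6))) = -28 + 4/((-(-364)*(-6))) = -28 + 4/((-1*2184)) = -28 + 4/(-2184) = -28 + 4*(-1/2184) = -28 - 1/546 = -15289/546 ≈ -28.002)
f(-193) - D = (13 - 193)/(-70 - 193) - 1*(-15289/546) = -180/(-263) + 15289/546 = -1/263*(-180) + 15289/546 = 180/263 + 15289/546 = 4119287/143598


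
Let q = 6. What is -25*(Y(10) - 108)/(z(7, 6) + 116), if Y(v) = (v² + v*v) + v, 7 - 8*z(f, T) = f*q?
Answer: -20400/893 ≈ -22.844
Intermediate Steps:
z(f, T) = 7/8 - 3*f/4 (z(f, T) = 7/8 - f*6/8 = 7/8 - 3*f/4)
Y(v) = v + 2*v² (Y(v) = (v² + v²) + v = 2*v² + v = v + 2*v²)
-25*(Y(10) - 108)/(z(7, 6) + 116) = -25*(10*(1 + 2*10) - 108)/((7/8 - ¾*7) + 116) = -25*(10*(1 + 20) - 108)/((7/8 - 21/4) + 116) = -25*(10*21 - 108)/(-35/8 + 116) = -25*(210 - 108)/893/8 = -2550*8/893 = -25*816/893 = -20400/893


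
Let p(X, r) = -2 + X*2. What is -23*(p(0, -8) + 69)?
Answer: -1541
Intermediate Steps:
p(X, r) = -2 + 2*X
-23*(p(0, -8) + 69) = -23*((-2 + 2*0) + 69) = -23*((-2 + 0) + 69) = -23*(-2 + 69) = -23*67 = -1541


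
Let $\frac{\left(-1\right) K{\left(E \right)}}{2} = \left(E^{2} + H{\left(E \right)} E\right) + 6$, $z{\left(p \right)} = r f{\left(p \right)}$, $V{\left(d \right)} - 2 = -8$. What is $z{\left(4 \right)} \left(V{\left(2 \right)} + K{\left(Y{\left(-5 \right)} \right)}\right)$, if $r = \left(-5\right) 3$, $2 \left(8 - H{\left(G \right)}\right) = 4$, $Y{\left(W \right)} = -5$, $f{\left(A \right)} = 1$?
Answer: $120$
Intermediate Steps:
$V{\left(d \right)} = -6$ ($V{\left(d \right)} = 2 - 8 = -6$)
$H{\left(G \right)} = 6$ ($H{\left(G \right)} = 8 - 2 = 6$)
$r = -15$
$z{\left(p \right)} = -15$ ($z{\left(p \right)} = \left(-15\right) 1 = -15$)
$K{\left(E \right)} = -12 - 12 E - 2 E^{2}$ ($K{\left(E \right)} = - 2 \left(\left(E^{2} + 6 E\right) + 6\right) = - 2 \left(6 + E^{2} + 6 E\right) = -12 - 12 E - 2 E^{2}$)
$z{\left(4 \right)} \left(V{\left(2 \right)} + K{\left(Y{\left(-5 \right)} \right)}\right) = - 15 \left(-6 - \left(-48 + 50\right)\right) = - 15 \left(-6 - 2\right) = \left(-15\right) \left(-8\right) = 120$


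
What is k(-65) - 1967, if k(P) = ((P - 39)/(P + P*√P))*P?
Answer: (-1967*√65 + 2071*I)/(√65 - I) ≈ -1968.6 + 12.704*I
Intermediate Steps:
k(P) = P*(-39 + P)/(P + P^(3/2)) (k(P) = ((-39 + P)/(P + P^(3/2)))*P = P*(-39 + P)/(P + P^(3/2)))
k(-65) - 1967 = -65*(-39 - 65)/(-65 + (-65)^(3/2)) - 1967 = -65*(-104)/(-65 - 65*I*√65) - 1967 = 6760/(-65 - 65*I*√65) - 1967 = -1967 + 6760/(-65 - 65*I*√65)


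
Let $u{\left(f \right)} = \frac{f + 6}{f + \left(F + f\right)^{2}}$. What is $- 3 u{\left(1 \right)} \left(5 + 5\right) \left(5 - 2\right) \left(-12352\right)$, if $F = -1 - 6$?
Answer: $\frac{7781760}{37} \approx 2.1032 \cdot 10^{5}$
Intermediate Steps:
$F = -7$ ($F = -1 - 6 = -7$)
$u{\left(f \right)} = \frac{6 + f}{f + \left(-7 + f\right)^{2}}$ ($u{\left(f \right)} = \frac{f + 6}{f + \left(-7 + f\right)^{2}} = \frac{6 + f}{f + \left(-7 + f\right)^{2}}$)
$- 3 u{\left(1 \right)} \left(5 + 5\right) \left(5 - 2\right) \left(-12352\right) = - 3 \frac{6 + 1}{1 + \left(-7 + 1\right)^{2}} \left(5 + 5\right) \left(5 - 2\right) \left(-12352\right) = - 3 \frac{1}{1 + \left(-6\right)^{2}} \cdot 7 \cdot 10 \cdot 3 \left(-12352\right) = - 3 \frac{1}{1 + 36} \cdot 7 \cdot 30 \left(-12352\right) = - 3 \cdot \frac{1}{37} \cdot 7 \cdot 30 \left(-12352\right) = \left(-3\right) \frac{7}{37} \cdot 30 \left(-12352\right) = \left(- \frac{21}{37}\right) 30 \left(-12352\right) = \left(- \frac{630}{37}\right) \left(-12352\right) = \frac{7781760}{37}$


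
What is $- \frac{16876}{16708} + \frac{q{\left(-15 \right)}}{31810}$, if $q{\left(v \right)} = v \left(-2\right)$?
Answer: $- \frac{13408108}{13287037} \approx -1.0091$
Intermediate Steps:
$q{\left(v \right)} = - 2 v$
$- \frac{16876}{16708} + \frac{q{\left(-15 \right)}}{31810} = - \frac{16876}{16708} + \frac{\left(-2\right) \left(-15\right)}{31810} = \left(-16876\right) \frac{1}{16708} + 30 \cdot \frac{1}{31810} = - \frac{4219}{4177} + \frac{3}{3181} = - \frac{13408108}{13287037}$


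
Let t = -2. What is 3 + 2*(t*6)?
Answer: -21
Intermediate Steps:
3 + 2*(t*6) = 3 + 2*(-2*6) = 3 + 2*(-12) = 3 - 24 = -21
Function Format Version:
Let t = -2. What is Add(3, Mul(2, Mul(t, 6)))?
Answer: -21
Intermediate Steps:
Add(3, Mul(2, Mul(t, 6))) = Add(3, Mul(2, Mul(-2, 6))) = Add(3, Mul(2, -12)) = Add(3, -24) = -21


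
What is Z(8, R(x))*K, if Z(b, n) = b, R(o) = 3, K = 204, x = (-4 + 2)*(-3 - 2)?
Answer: 1632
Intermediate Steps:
x = 10 (x = -2*(-5) = 10)
Z(8, R(x))*K = 8*204 = 1632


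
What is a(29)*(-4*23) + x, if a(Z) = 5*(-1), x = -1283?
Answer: -823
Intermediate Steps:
a(Z) = -5
a(29)*(-4*23) + x = -(-20)*23 - 1283 = -5*(-92) - 1283 = 460 - 1283 = -823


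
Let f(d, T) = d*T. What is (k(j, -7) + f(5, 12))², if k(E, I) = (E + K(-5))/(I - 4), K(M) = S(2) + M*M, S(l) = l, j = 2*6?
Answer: 385641/121 ≈ 3187.1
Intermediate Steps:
f(d, T) = T*d
j = 12
K(M) = 2 + M² (K(M) = 2 + M*M = 2 + M²)
k(E, I) = (27 + E)/(-4 + I) (k(E, I) = (E + (2 + (-5)²))/(I - 4) = (E + (2 + 25))/(-4 + I) = (E + 27)/(-4 + I) = (27 + E)/(-4 + I))
(k(j, -7) + f(5, 12))² = ((27 + 12)/(-4 - 7) + 12*5)² = (39/(-11) + 60)² = (-1/11*39 + 60)² = (-39/11 + 60)² = (621/11)² = 385641/121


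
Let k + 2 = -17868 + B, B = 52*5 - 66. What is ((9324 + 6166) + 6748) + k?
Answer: 4562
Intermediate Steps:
B = 194 (B = 260 - 66 = 194)
k = -17676 (k = -2 + (-17868 + 194) = -2 - 17674 = -17676)
((9324 + 6166) + 6748) + k = ((9324 + 6166) + 6748) - 17676 = (15490 + 6748) - 17676 = 22238 - 17676 = 4562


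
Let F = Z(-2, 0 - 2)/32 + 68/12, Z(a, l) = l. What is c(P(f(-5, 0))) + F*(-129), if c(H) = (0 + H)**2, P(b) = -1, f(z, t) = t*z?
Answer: -11551/16 ≈ -721.94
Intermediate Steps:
c(H) = H**2
F = 269/48 (F = (0 - 2)/32 + 68/12 = -2*1/32 + 68*(1/12) = -1/16 + 17/3 = 269/48 ≈ 5.6042)
c(P(f(-5, 0))) + F*(-129) = (-1)**2 + (269/48)*(-129) = 1 - 11567/16 = -11551/16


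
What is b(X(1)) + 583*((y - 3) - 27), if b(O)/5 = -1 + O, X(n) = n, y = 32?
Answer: 1166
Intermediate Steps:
b(O) = -5 + 5*O (b(O) = 5*(-1 + O) = -5 + 5*O)
b(X(1)) + 583*((y - 3) - 27) = (-5 + 5*1) + 583*((32 - 3) - 27) = (-5 + 5) + 583*(29 - 27) = 0 + 583*2 = 0 + 1166 = 1166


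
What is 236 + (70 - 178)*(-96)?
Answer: 10604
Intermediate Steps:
236 + (70 - 178)*(-96) = 236 - 108*(-96) = 236 + 10368 = 10604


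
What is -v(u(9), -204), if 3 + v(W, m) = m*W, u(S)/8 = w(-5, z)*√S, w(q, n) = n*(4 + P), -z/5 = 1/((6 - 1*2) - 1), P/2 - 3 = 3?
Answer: -130557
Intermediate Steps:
P = 12 (P = 6 + 2*3 = 6 + 6 = 12)
z = -5/3 (z = -5/((6 - 1*2) - 1) = -5/((6 - 2) - 1) = -5/(4 - 1) = -5/3 ≈ -1.6667)
w(q, n) = 16*n (w(q, n) = n*(4 + 12) = n*16 = 16*n)
u(S) = -640*√S/3 (u(S) = 8*((16*(-5/3))*√S) = 8*(-80*√S/3) = -640*√S/3)
v(W, m) = -3 + W*m (v(W, m) = -3 + m*W = -3 + W*m)
-v(u(9), -204) = -(-3 - 640*√9/3*(-204)) = -(-3 - 640/3*3*(-204)) = -(-3 - 640*(-204)) = -(-3 + 130560) = -1*130557 = -130557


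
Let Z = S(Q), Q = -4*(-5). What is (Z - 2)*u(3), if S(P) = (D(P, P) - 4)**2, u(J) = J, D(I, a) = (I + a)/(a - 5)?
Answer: -2/3 ≈ -0.66667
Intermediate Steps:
Q = 20
D(I, a) = (I + a)/(-5 + a)
S(P) = (-4 + 2*P/(-5 + P))**2 (S(P) = ((P + P)/(-5 + P) - 4)**2 = ((2*P)/(-5 + P) - 4)**2 = (2*P/(-5 + P) - 4)**2 = (-4 + 2*P/(-5 + P))**2)
Z = 16/9 (Z = 4*(-10 + 20)**2/(-5 + 20)**2 = 4*10**2/15**2 = 4*100*(1/225) = 16/9 ≈ 1.7778)
(Z - 2)*u(3) = (16/9 - 2)*3 = -2/9*3 = -2/3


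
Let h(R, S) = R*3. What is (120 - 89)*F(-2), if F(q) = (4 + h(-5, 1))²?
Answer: 3751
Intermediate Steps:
h(R, S) = 3*R
F(q) = 121 (F(q) = (4 + 3*(-5))² = (4 - 15)² = (-11)² = 121)
(120 - 89)*F(-2) = (120 - 89)*121 = 31*121 = 3751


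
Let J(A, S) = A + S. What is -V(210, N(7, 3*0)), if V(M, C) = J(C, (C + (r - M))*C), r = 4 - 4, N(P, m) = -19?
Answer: -4332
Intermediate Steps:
r = 0
V(M, C) = C + C*(C - M) (V(M, C) = C + (C + (0 - M))*C = C + (C - M)*C = C + C*(C - M))
-V(210, N(7, 3*0)) = -(-19)*(1 - 19 - 1*210) = -(-19)*(1 - 19 - 210) = -(-19)*(-228) = -1*4332 = -4332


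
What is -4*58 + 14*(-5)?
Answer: -302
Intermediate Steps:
-4*58 + 14*(-5) = -232 - 70 = -302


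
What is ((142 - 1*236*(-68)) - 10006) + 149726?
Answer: 155910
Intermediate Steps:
((142 - 1*236*(-68)) - 10006) + 149726 = ((142 - 236*(-68)) - 10006) + 149726 = ((142 + 16048) - 10006) + 149726 = (16190 - 10006) + 149726 = 6184 + 149726 = 155910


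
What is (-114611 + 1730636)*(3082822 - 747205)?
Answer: 3774415462425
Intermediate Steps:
(-114611 + 1730636)*(3082822 - 747205) = 1616025*2335617 = 3774415462425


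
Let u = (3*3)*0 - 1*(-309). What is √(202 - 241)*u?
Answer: 309*I*√39 ≈ 1929.7*I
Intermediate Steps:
u = 309 (u = 9*0 + 309 = 0 + 309 = 309)
√(202 - 241)*u = √(202 - 241)*309 = √(-39)*309 = (I*√39)*309 = 309*I*√39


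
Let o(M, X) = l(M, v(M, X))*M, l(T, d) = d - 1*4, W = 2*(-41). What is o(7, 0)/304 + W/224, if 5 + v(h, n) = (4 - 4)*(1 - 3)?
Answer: -305/532 ≈ -0.57331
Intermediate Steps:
W = -82
v(h, n) = -5 (v(h, n) = -5 + (4 - 4)*(1 - 3) = -5 + 0*(-2) = -5 + 0 = -5)
l(T, d) = -4 + d (l(T, d) = d - 4 = -4 + d)
o(M, X) = -9*M (o(M, X) = (-4 - 5)*M = -9*M)
o(7, 0)/304 + W/224 = -9*7/304 - 82/224 = -63*1/304 - 82*1/224 = -63/304 - 41/112 = -305/532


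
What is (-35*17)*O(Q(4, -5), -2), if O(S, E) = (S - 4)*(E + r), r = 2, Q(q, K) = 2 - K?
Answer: 0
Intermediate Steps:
O(S, E) = (-4 + S)*(2 + E) (O(S, E) = (S - 4)*(E + 2) = (-4 + S)*(2 + E))
(-35*17)*O(Q(4, -5), -2) = (-35*17)*(-8 - 4*(-2) + 2*(2 - 1*(-5)) - 2*(2 - 1*(-5))) = -595*(-8 + 8 + 2*(2 + 5) - 2*(2 + 5)) = -595*(-8 + 8 + 2*7 - 2*7) = -595*(-8 + 8 + 14 - 14) = -595*0 = 0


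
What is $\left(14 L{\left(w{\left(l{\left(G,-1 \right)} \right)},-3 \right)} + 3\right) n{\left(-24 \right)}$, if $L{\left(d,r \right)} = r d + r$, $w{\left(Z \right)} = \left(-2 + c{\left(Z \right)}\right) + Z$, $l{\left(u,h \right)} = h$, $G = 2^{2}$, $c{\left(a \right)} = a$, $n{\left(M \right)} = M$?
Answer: $-3096$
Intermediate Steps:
$G = 4$
$w{\left(Z \right)} = -2 + 2 Z$ ($w{\left(Z \right)} = \left(-2 + Z\right) + Z = -2 + 2 Z$)
$L{\left(d,r \right)} = r + d r$ ($L{\left(d,r \right)} = d r + r = r + d r$)
$\left(14 L{\left(w{\left(l{\left(G,-1 \right)} \right)},-3 \right)} + 3\right) n{\left(-24 \right)} = \left(14 \left(- 3 \left(1 + \left(-2 + 2 \left(-1\right)\right)\right)\right) + 3\right) \left(-24\right) = \left(14 \left(- 3 \left(1 - 4\right)\right) + 3\right) \left(-24\right) = \left(14 \left(\left(-3\right) \left(-3\right)\right) + 3\right) \left(-24\right) = \left(14 \cdot 9 + 3\right) \left(-24\right) = \left(126 + 3\right) \left(-24\right) = 129 \left(-24\right) = -3096$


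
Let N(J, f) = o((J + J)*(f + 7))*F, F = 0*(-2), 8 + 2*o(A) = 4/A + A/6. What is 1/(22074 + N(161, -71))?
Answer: 1/22074 ≈ 4.5302e-5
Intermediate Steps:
o(A) = -4 + 2/A + A/12 (o(A) = -4 + (4/A + A/6)/2 = -4 + (2/A + A/12) = -4 + 2/A + A/12)
F = 0
N(J, f) = 0 (N(J, f) = (-4 + 2/(((J + J)*(f + 7))) + ((J + J)*(f + 7))/12)*0 = (-4 + 2/(((2*J)*(7 + f))) + ((2*J)*(7 + f))/12)*0 = (-4 + 2/((2*J*(7 + f))) + (2*J*(7 + f))/12)*0 = (-4 + 2*(1/(2*J*(7 + f))) + J*(7 + f)/6)*0 = (-4 + 1/(J*(7 + f)) + J*(7 + f)/6)*0 = 0)
1/(22074 + N(161, -71)) = 1/(22074 + 0) = 1/22074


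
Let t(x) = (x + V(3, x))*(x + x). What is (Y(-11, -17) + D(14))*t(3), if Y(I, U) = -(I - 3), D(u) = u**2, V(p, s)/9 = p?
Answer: 37800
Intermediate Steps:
V(p, s) = 9*p
t(x) = 2*x*(27 + x) (t(x) = (x + 9*3)*(x + x) = (x + 27)*(2*x) = (27 + x)*(2*x) = 2*x*(27 + x))
Y(I, U) = 3 - I (Y(I, U) = -(-3 + I) = 3 - I)
(Y(-11, -17) + D(14))*t(3) = ((3 - 1*(-11)) + 14**2)*(2*3*(27 + 3)) = ((3 + 11) + 196)*(2*3*30) = (14 + 196)*180 = 210*180 = 37800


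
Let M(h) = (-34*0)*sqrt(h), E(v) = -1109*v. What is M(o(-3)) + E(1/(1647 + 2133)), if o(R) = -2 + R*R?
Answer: -1109/3780 ≈ -0.29339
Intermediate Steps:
o(R) = -2 + R**2
M(h) = 0 (M(h) = 0*sqrt(h) = 0)
M(o(-3)) + E(1/(1647 + 2133)) = 0 - 1109/(1647 + 2133) = 0 - 1109/3780 = -1109/3780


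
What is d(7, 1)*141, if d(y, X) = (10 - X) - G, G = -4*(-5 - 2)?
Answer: -2679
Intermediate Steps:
G = 28 (G = -4*(-7) = 28)
d(y, X) = -18 - X (d(y, X) = (10 - X) - 1*28 = (10 - X) - 28 = -18 - X)
d(7, 1)*141 = (-18 - 1*1)*141 = (-18 - 1)*141 = -19*141 = -2679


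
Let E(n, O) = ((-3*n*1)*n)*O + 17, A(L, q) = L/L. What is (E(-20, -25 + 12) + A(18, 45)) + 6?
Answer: 15624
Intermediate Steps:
A(L, q) = 1
E(n, O) = 17 - 3*O*n**2 (E(n, O) = ((-3*n)*n)*O + 17 = (-3*n**2)*O + 17 = -3*O*n**2 + 17 = 17 - 3*O*n**2)
(E(-20, -25 + 12) + A(18, 45)) + 6 = ((17 - 3*(-25 + 12)*(-20)**2) + 1) + 6 = ((17 - 3*(-13)*400) + 1) + 6 = ((17 + 15600) + 1) + 6 = (15617 + 1) + 6 = 15618 + 6 = 15624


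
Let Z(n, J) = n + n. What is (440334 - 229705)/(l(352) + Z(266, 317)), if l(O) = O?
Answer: 210629/884 ≈ 238.27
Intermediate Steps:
Z(n, J) = 2*n
(440334 - 229705)/(l(352) + Z(266, 317)) = (440334 - 229705)/(352 + 2*266) = 210629/(352 + 532) = 210629/884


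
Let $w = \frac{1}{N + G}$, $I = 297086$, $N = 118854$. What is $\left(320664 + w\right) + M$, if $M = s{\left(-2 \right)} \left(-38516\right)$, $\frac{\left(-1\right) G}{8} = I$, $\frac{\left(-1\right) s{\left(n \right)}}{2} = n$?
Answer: $\frac{376155144399}{2257834} \approx 1.666 \cdot 10^{5}$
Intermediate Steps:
$s{\left(n \right)} = - 2 n$
$G = -2376688$ ($G = \left(-8\right) 297086 = -2376688$)
$M = -154064$ ($M = \left(-2\right) \left(-2\right) \left(-38516\right) = 4 \left(-38516\right) = -154064$)
$w = - \frac{1}{2257834}$ ($w = \frac{1}{118854 - 2376688} = \frac{1}{-2257834} = - \frac{1}{2257834} \approx -4.429 \cdot 10^{-7}$)
$\left(320664 + w\right) + M = \left(320664 - \frac{1}{2257834}\right) - 154064 = \frac{724006081775}{2257834} - 154064 = \frac{376155144399}{2257834}$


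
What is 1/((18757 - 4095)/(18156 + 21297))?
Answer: 39453/14662 ≈ 2.6908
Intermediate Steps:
1/((18757 - 4095)/(18156 + 21297)) = 1/(14662/39453) = 39453/14662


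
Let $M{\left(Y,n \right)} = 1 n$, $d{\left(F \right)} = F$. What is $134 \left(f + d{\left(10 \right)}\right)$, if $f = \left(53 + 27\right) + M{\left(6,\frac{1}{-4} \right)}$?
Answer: $\frac{24053}{2} \approx 12027.0$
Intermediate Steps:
$M{\left(Y,n \right)} = n$
$f = \frac{319}{4}$ ($f = \left(53 + 27\right) + \frac{1}{-4} = 80 - \frac{1}{4} = \frac{319}{4} \approx 79.75$)
$134 \left(f + d{\left(10 \right)}\right) = 134 \left(\frac{319}{4} + 10\right) = 134 \cdot \frac{359}{4} = \frac{24053}{2}$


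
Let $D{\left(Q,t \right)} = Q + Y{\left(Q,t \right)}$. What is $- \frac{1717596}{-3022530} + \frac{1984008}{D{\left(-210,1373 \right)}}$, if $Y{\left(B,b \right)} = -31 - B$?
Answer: $- \frac{999445075794}{15616405} \approx -64000.0$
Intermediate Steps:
$D{\left(Q,t \right)} = -31$ ($D{\left(Q,t \right)} = Q - \left(31 + Q\right) = -31$)
$- \frac{1717596}{-3022530} + \frac{1984008}{D{\left(-210,1373 \right)}} = - \frac{1717596}{-3022530} + \frac{1984008}{-31} = \left(-1717596\right) \left(- \frac{1}{3022530}\right) + 1984008 \left(- \frac{1}{31}\right) = \frac{286266}{503755} - \frac{1984008}{31} = - \frac{999445075794}{15616405}$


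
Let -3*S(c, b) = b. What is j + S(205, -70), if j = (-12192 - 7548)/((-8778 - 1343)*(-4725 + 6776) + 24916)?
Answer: 32253046/1382217 ≈ 23.334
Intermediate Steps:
S(c, b) = -b/3
j = 1316/1382217 (j = -19740/(-10121*2051 + 24916) = -19740/(-20758171 + 24916) = -19740/(-20733255) = -19740*(-1/20733255) = 1316/1382217 ≈ 0.00095209)
j + S(205, -70) = 1316/1382217 - ⅓*(-70) = 1316/1382217 + 70/3 = 32253046/1382217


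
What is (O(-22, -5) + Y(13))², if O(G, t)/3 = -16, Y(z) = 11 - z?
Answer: 2500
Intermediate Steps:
O(G, t) = -48 (O(G, t) = 3*(-16) = -48)
(O(-22, -5) + Y(13))² = (-48 + (11 - 1*13))² = (-48 + (11 - 13))² = (-48 - 2)² = (-50)² = 2500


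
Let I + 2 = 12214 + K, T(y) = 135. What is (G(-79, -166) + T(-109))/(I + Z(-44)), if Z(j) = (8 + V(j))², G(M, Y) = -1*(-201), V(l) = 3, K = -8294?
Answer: 48/577 ≈ 0.083189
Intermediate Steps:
G(M, Y) = 201
I = 3918 (I = -2 + (12214 - 8294) = -2 + 3920 = 3918)
Z(j) = 121 (Z(j) = (8 + 3)² = 11² = 121)
(G(-79, -166) + T(-109))/(I + Z(-44)) = (201 + 135)/(3918 + 121) = 336/4039 = 336*(1/4039) = 48/577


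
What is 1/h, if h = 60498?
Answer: 1/60498 ≈ 1.6529e-5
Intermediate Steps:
1/h = 1/60498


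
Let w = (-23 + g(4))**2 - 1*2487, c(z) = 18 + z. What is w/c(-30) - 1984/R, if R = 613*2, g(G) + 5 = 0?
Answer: 1032035/7356 ≈ 140.30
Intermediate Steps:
g(G) = -5 (g(G) = -5 + 0 = -5)
R = 1226
w = -1703 (w = (-23 - 5)**2 - 1*2487 = (-28)**2 - 2487 = 784 - 2487 = -1703)
w/c(-30) - 1984/R = -1703/(18 - 30) - 1984/1226 = -1703/(-12) - 1984*1/1226 = -1703*(-1/12) - 992/613 = 1703/12 - 992/613 = 1032035/7356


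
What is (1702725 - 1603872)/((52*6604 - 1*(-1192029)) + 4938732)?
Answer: 98853/6474169 ≈ 0.015269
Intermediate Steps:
(1702725 - 1603872)/((52*6604 - 1*(-1192029)) + 4938732) = 98853/((343408 + 1192029) + 4938732) = 98853/(1535437 + 4938732) = 98853/6474169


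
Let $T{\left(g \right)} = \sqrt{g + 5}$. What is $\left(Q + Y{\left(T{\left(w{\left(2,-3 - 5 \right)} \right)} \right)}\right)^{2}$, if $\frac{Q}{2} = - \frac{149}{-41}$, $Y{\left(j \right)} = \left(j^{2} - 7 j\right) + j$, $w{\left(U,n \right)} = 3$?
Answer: $\frac{876004}{1681} - \frac{15024 \sqrt{2}}{41} \approx 2.8977$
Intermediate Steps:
$T{\left(g \right)} = \sqrt{5 + g}$
$Y{\left(j \right)} = j^{2} - 6 j$
$Q = \frac{298}{41}$ ($Q = 2 \left(- \frac{149}{-41}\right) = 2 \left(\left(-149\right) \left(- \frac{1}{41}\right)\right) = 2 \cdot \frac{149}{41} = \frac{298}{41} \approx 7.2683$)
$\left(Q + Y{\left(T{\left(w{\left(2,-3 - 5 \right)} \right)} \right)}\right)^{2} = \left(\frac{298}{41} + \sqrt{5 + 3} \left(-6 + \sqrt{5 + 3}\right)\right)^{2} = \left(\frac{298}{41} + \sqrt{8} \left(-6 + \sqrt{8}\right)\right)^{2} = \left(\frac{298}{41} + 2 \sqrt{2} \left(-6 + 2 \sqrt{2}\right)\right)^{2}$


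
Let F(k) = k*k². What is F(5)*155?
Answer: 19375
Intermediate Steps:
F(k) = k³
F(5)*155 = 5³*155 = 125*155 = 19375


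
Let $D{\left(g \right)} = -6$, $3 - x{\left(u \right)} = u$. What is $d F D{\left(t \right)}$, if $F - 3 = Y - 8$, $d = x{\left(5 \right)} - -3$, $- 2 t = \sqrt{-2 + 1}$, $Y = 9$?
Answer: $-24$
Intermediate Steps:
$x{\left(u \right)} = 3 - u$
$t = - \frac{i}{2}$ ($t = - \frac{\sqrt{-2 + 1}}{2} = - \frac{\sqrt{-1}}{2} = - \frac{i}{2} \approx - 0.5 i$)
$d = 1$ ($d = \left(3 - 5\right) - -3 = \left(3 - 5\right) + 3 = -2 + 3 = 1$)
$F = 4$ ($F = 3 + \left(9 - 8\right) = 3 + 1 = 4$)
$d F D{\left(t \right)} = 1 \cdot 4 \left(-6\right) = 4 \left(-6\right) = -24$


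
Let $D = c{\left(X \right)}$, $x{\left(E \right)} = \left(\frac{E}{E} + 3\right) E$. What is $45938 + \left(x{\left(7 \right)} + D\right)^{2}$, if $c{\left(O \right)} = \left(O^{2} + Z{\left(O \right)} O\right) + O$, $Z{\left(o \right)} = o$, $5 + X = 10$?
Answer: $52827$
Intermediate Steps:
$X = 5$ ($X = -5 + 10 = 5$)
$c{\left(O \right)} = O + 2 O^{2}$ ($c{\left(O \right)} = \left(O^{2} + O O\right) + O = \left(O^{2} + O^{2}\right) + O = 2 O^{2} + O = O + 2 O^{2}$)
$x{\left(E \right)} = 4 E$ ($x{\left(E \right)} = \left(1 + 3\right) E = 4 E$)
$D = 55$ ($D = 5 \left(1 + 2 \cdot 5\right) = 5 \left(1 + 10\right) = 5 \cdot 11 = 55$)
$45938 + \left(x{\left(7 \right)} + D\right)^{2} = 45938 + \left(4 \cdot 7 + 55\right)^{2} = 45938 + \left(28 + 55\right)^{2} = 45938 + 83^{2} = 45938 + 6889 = 52827$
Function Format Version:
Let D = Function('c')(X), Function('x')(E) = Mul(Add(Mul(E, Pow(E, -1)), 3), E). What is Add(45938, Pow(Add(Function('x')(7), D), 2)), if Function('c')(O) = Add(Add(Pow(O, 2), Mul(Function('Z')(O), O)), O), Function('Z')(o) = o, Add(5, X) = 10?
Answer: 52827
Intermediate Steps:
X = 5 (X = Add(-5, 10) = 5)
Function('c')(O) = Add(O, Mul(2, Pow(O, 2))) (Function('c')(O) = Add(Add(Pow(O, 2), Mul(O, O)), O) = Add(Add(Pow(O, 2), Pow(O, 2)), O) = Add(Mul(2, Pow(O, 2)), O) = Add(O, Mul(2, Pow(O, 2))))
Function('x')(E) = Mul(4, E) (Function('x')(E) = Mul(Add(1, 3), E) = Mul(4, E))
D = 55 (D = Mul(5, Add(1, Mul(2, 5))) = Mul(5, Add(1, 10)) = Mul(5, 11) = 55)
Add(45938, Pow(Add(Function('x')(7), D), 2)) = Add(45938, Pow(Add(Mul(4, 7), 55), 2)) = Add(45938, Pow(Add(28, 55), 2)) = Add(45938, Pow(83, 2)) = Add(45938, 6889) = 52827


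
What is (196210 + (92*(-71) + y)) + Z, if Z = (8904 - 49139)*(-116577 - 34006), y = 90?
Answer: 6058896773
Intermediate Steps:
Z = 6058707005 (Z = -40235*(-150583) = 6058707005)
(196210 + (92*(-71) + y)) + Z = (196210 + (92*(-71) + 90)) + 6058707005 = (196210 + (-6532 + 90)) + 6058707005 = (196210 - 6442) + 6058707005 = 189768 + 6058707005 = 6058896773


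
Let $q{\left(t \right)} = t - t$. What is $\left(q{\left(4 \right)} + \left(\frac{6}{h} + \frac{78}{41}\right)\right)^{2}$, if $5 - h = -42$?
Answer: $\frac{15303744}{3713329} \approx 4.1213$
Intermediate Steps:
$h = 47$ ($h = 5 - -42 = 5 + 42 = 47$)
$q{\left(t \right)} = 0$
$\left(q{\left(4 \right)} + \left(\frac{6}{h} + \frac{78}{41}\right)\right)^{2} = \left(0 + \left(\frac{6}{47} + \frac{78}{41}\right)\right)^{2} = \left(0 + \frac{3912}{1927}\right)^{2} = \left(\frac{3912}{1927}\right)^{2} = \frac{15303744}{3713329}$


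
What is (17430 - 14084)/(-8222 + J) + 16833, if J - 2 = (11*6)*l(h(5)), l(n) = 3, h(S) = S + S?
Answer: 9645070/573 ≈ 16833.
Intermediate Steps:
h(S) = 2*S
J = 200 (J = 2 + (11*6)*3 = 2 + 66*3 = 2 + 198 = 200)
(17430 - 14084)/(-8222 + J) + 16833 = (17430 - 14084)/(-8222 + 200) + 16833 = 3346/(-8022) + 16833 = 3346*(-1/8022) + 16833 = -239/573 + 16833 = 9645070/573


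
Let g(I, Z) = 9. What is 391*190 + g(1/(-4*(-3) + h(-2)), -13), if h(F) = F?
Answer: 74299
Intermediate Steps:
391*190 + g(1/(-4*(-3) + h(-2)), -13) = 391*190 + 9 = 74290 + 9 = 74299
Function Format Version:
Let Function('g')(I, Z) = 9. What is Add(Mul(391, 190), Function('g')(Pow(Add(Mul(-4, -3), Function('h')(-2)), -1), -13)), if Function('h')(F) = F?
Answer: 74299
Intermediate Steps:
Add(Mul(391, 190), Function('g')(Pow(Add(Mul(-4, -3), Function('h')(-2)), -1), -13)) = Add(Mul(391, 190), 9) = Add(74290, 9) = 74299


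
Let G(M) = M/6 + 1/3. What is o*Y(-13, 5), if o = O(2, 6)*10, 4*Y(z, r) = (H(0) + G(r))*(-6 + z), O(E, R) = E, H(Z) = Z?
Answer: -665/6 ≈ -110.83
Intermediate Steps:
G(M) = ⅓ + M/6 (G(M) = M*(⅙) + 1*(⅓) = M/6 + ⅓ = ⅓ + M/6)
Y(z, r) = (-6 + z)*(⅓ + r/6)/4 (Y(z, r) = ((0 + (⅓ + r/6))*(-6 + z))/4 = ((⅓ + r/6)*(-6 + z))/4 = ((-6 + z)*(⅓ + r/6))/4 = (-6 + z)*(⅓ + r/6)/4)
o = 20 (o = 2*10 = 20)
o*Y(-13, 5) = 20*(-½ - ¼*5 + (1/24)*(-13)*(2 + 5)) = 20*(-½ - 5/4 + (1/24)*(-13)*7) = 20*(-½ - 5/4 - 91/24) = 20*(-133/24) = -665/6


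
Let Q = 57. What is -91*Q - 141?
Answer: -5328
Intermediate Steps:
-91*Q - 141 = -91*57 - 141 = -5187 - 141 = -5328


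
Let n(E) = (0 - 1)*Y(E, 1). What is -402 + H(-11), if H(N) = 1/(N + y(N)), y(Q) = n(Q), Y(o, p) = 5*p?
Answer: -6433/16 ≈ -402.06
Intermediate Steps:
n(E) = -5 (n(E) = (0 - 1)*(5*1) = -1*5 = -5)
y(Q) = -5
H(N) = 1/(-5 + N) (H(N) = 1/(N - 5) = 1/(-5 + N))
-402 + H(-11) = -402 + 1/(-5 - 11) = -402 + 1/(-16) = -402 - 1/16 = -6433/16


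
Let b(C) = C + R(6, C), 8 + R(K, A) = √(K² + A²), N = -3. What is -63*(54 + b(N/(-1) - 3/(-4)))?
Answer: -12537/4 - 189*√89/4 ≈ -3580.0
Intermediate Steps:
R(K, A) = -8 + √(A² + K²) (R(K, A) = -8 + √(K² + A²) = -8 + √(A² + K²))
b(C) = -8 + C + √(36 + C²) (b(C) = C + (-8 + √(C² + 6²)) = C + (-8 + √(C² + 36)) = C + (-8 + √(36 + C²)) = -8 + C + √(36 + C²))
-63*(54 + b(N/(-1) - 3/(-4))) = -63*(54 + (-8 + (-3/(-1) - 3/(-4)) + √(36 + (-3/(-1) - 3/(-4))²))) = -63*(54 + (-8 + (-3*(-1) - 3*(-¼)) + √(36 + (-3*(-1) - 3*(-¼))²))) = -63*(54 + (-8 + (3 + ¾) + √(36 + (3 + ¾)²))) = -63*(54 + (-8 + 15/4 + √(36 + (15/4)²))) = -63*(54 + (-8 + 15/4 + √(36 + 225/16))) = -63*(54 + (-8 + 15/4 + √(801/16))) = -63*(54 + (-8 + 15/4 + 3*√89/4)) = -63*(54 + (-17/4 + 3*√89/4)) = -63*(199/4 + 3*√89/4) = -12537/4 - 189*√89/4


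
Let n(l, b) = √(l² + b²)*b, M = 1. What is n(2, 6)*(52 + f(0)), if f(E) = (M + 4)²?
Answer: 924*√10 ≈ 2921.9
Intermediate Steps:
f(E) = 25 (f(E) = (1 + 4)² = 5² = 25)
n(l, b) = b*√(b² + l²) (n(l, b) = √(b² + l²)*b = b*√(b² + l²))
n(2, 6)*(52 + f(0)) = (6*√(6² + 2²))*(52 + 25) = (6*√(36 + 4))*77 = (6*√40)*77 = (6*(2*√10))*77 = (12*√10)*77 = 924*√10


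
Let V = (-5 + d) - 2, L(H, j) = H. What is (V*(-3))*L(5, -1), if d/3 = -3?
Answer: 240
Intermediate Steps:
d = -9 (d = 3*(-3) = -9)
V = -16 (V = (-5 - 9) - 2 = -14 - 2 = -16)
(V*(-3))*L(5, -1) = -16*(-3)*5 = 48*5 = 240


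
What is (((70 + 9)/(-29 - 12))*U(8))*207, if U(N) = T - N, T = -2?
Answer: 163530/41 ≈ 3988.5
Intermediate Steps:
U(N) = -2 - N
(((70 + 9)/(-29 - 12))*U(8))*207 = (((70 + 9)/(-29 - 12))*(-2 - 1*8))*207 = ((79/(-41))*(-2 - 8))*207 = ((79*(-1/41))*(-10))*207 = -79/41*(-10)*207 = (790/41)*207 = 163530/41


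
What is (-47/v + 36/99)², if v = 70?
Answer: 56169/592900 ≈ 0.094736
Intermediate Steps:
(-47/v + 36/99)² = (-47/70 + 36/99)² = (-47*1/70 + 36*(1/99))² = (-47/70 + 4/11)² = (-237/770)² = 56169/592900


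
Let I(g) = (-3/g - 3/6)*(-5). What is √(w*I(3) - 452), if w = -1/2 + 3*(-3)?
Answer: I*√2093/2 ≈ 22.875*I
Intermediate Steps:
w = -19/2 (w = -1*½ - 9 = -½ - 9 = -19/2 ≈ -9.5000)
I(g) = 5/2 + 15/g (I(g) = (-3/g - 3*⅙)*(-5) = (-3/g - ½)*(-5) = (-½ - 3/g)*(-5) = 5/2 + 15/g)
√(w*I(3) - 452) = √(-19*(5/2 + 15/3)/2 - 452) = √(-19*(5/2 + 15*(⅓))/2 - 452) = √(-19*(5/2 + 5)/2 - 452) = √(-19/2*15/2 - 452) = √(-285/4 - 452) = √(-2093/4) = I*√2093/2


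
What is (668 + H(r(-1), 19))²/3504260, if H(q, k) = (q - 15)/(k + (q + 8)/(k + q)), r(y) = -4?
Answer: 37159116289/292679299460 ≈ 0.12696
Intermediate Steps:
H(q, k) = (-15 + q)/(k + (8 + q)/(k + q))
(668 + H(r(-1), 19))²/3504260 = (668 + ((-4)² - 15*19 - 15*(-4) + 19*(-4))/(8 - 4 + 19² + 19*(-4)))²/3504260 = (668 + (16 - 285 + 60 - 76)/(8 - 4 + 361 - 76))²*(1/3504260) = (668 - 285/289)²*(1/3504260) = (192767/289)²*(1/3504260) = (37159116289/83521)*(1/3504260) = 37159116289/292679299460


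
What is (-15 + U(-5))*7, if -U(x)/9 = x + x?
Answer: 525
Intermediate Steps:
U(x) = -18*x (U(x) = -9*(x + x) = -18*x)
(-15 + U(-5))*7 = (-15 - 18*(-5))*7 = (-15 + 90)*7 = 75*7 = 525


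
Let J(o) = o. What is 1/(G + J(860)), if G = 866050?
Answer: 1/866910 ≈ 1.1535e-6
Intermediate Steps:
1/(G + J(860)) = 1/(866050 + 860) = 1/866910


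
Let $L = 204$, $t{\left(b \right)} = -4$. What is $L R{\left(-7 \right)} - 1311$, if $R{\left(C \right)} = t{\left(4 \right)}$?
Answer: $-2127$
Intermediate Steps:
$R{\left(C \right)} = -4$
$L R{\left(-7 \right)} - 1311 = 204 \left(-4\right) - 1311 = -816 - 1311 = -2127$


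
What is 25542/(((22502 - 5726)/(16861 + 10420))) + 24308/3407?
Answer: 131913549829/3175324 ≈ 41543.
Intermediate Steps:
25542/(((22502 - 5726)/(16861 + 10420))) + 24308/3407 = 25542/((16776/27281)) + 24308*(1/3407) = 25542/((16776*(1/27281))) + 24308/3407 = 25542/(16776/27281) + 24308/3407 = 25542*(27281/16776) + 24308/3407 = 38711739/932 + 24308/3407 = 131913549829/3175324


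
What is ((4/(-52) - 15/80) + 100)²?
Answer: 430355025/43264 ≈ 9947.2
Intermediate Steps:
((4/(-52) - 15/80) + 100)² = ((4*(-1/52) - 15*1/80) + 100)² = ((-1/13 - 3/16) + 100)² = (-55/208 + 100)² = (20745/208)² = 430355025/43264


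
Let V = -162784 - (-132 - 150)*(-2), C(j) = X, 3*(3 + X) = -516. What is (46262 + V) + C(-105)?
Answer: -117261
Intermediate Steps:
X = -175 (X = -3 + (⅓)*(-516) = -3 - 172 = -175)
C(j) = -175
V = -163348 (V = -162784 - (-282)*(-2) = -162784 - 1*564 = -162784 - 564 = -163348)
(46262 + V) + C(-105) = (46262 - 163348) - 175 = -117086 - 175 = -117261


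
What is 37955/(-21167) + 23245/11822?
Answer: 43322905/250236274 ≈ 0.17313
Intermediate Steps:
37955/(-21167) + 23245/11822 = 37955*(-1/21167) + 23245*(1/11822) = -37955/21167 + 23245/11822 = 43322905/250236274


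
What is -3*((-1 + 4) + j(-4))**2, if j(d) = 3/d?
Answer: -243/16 ≈ -15.188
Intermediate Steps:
-3*((-1 + 4) + j(-4))**2 = -3*((-1 + 4) + 3/(-4))**2 = -3*(3 + 3*(-1/4))**2 = -3*(3 - 3/4)**2 = -3*(9/4)**2 = -3*81/16 = -243/16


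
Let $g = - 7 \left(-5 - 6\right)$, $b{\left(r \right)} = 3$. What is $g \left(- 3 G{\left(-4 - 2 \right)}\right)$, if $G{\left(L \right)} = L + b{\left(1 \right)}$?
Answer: $693$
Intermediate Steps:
$G{\left(L \right)} = 3 + L$ ($G{\left(L \right)} = L + 3 = 3 + L$)
$g = 77$ ($g = - 7 \left(-5 - 6\right) = \left(-7\right) \left(-11\right) = 77$)
$g \left(- 3 G{\left(-4 - 2 \right)}\right) = 77 \left(- 3 \left(3 - 6\right)\right) = 77 \left(\left(-3\right) \left(-3\right)\right) = 77 \cdot 9 = 693$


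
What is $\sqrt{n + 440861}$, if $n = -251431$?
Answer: $\sqrt{189430} \approx 435.24$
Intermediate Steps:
$\sqrt{n + 440861} = \sqrt{-251431 + 440861} = \sqrt{189430}$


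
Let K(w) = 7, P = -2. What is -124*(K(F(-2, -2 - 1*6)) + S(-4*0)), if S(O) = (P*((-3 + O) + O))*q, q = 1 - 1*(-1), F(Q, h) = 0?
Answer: -2356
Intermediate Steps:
q = 2 (q = 1 + 1 = 2)
S(O) = 12 - 8*O (S(O) = -2*((-3 + O) + O)*2 = -2*(-3 + 2*O)*2 = (6 - 4*O)*2 = 12 - 8*O)
-124*(K(F(-2, -2 - 1*6)) + S(-4*0)) = -124*(7 + (12 - (-32)*0)) = -124*(7 + (12 - 8*0)) = -124*(7 + (12 + 0)) = -124*(7 + 12) = -124*19 = -2356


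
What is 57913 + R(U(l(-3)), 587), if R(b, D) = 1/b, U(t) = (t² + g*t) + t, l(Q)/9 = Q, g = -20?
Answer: 71927947/1242 ≈ 57913.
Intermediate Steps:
l(Q) = 9*Q
U(t) = t² - 19*t (U(t) = (t² - 20*t) + t = t² - 19*t)
57913 + R(U(l(-3)), 587) = 57913 + 1/((9*(-3))*(-19 + 9*(-3))) = 57913 + 1/(-27*(-19 - 27)) = 57913 + 1/(-27*(-46)) = 57913 + 1/1242 = 71927947/1242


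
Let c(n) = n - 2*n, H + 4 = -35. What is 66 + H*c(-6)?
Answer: -168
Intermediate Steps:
H = -39 (H = -4 - 35 = -39)
c(n) = -n
66 + H*c(-6) = 66 - (-39)*(-6) = 66 - 39*6 = 66 - 234 = -168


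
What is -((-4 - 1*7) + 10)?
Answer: 1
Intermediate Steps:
-((-4 - 1*7) + 10) = -((-4 - 7) + 10) = -(-11 + 10) = -1*(-1) = 1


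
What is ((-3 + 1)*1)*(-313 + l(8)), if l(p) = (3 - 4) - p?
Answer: 644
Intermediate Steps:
l(p) = -1 - p
((-3 + 1)*1)*(-313 + l(8)) = ((-3 + 1)*1)*(-313 + (-1 - 1*8)) = (-2*1)*(-313 + (-1 - 8)) = -2*(-313 - 9) = -2*(-322) = 644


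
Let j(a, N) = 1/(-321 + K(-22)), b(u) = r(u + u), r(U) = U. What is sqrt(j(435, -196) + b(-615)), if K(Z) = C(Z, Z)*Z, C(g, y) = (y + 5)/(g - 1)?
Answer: 7*I*sqrt(1510419769)/7757 ≈ 35.071*I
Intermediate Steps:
b(u) = 2*u (b(u) = u + u = 2*u)
C(g, y) = (5 + y)/(-1 + g)
K(Z) = Z*(5 + Z)/(-1 + Z) (K(Z) = ((5 + Z)/(-1 + Z))*Z = Z*(5 + Z)/(-1 + Z))
j(a, N) = -23/7757 (j(a, N) = 1/(-321 - 22*(5 - 22)/(-1 - 22)) = 1/(-321 - 22*(-17)/(-23)) = 1/(-321 - 22*(-1/23)*(-17)) = 1/(-321 - 374/23) = 1/(-7757/23) = -23/7757)
sqrt(j(435, -196) + b(-615)) = sqrt(-23/7757 + 2*(-615)) = sqrt(-23/7757 - 1230) = sqrt(-9541133/7757) = 7*I*sqrt(1510419769)/7757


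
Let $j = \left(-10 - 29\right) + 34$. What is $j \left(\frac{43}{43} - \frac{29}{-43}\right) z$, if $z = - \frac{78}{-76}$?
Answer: $- \frac{7020}{817} \approx -8.5924$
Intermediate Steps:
$j = -5$ ($j = -39 + 34 = -5$)
$z = \frac{39}{38}$ ($z = \left(-78\right) \left(- \frac{1}{76}\right) = \frac{39}{38} \approx 1.0263$)
$j \left(\frac{43}{43} - \frac{29}{-43}\right) z = - 5 \left(\frac{43}{43} - \frac{29}{-43}\right) \frac{39}{38} = - 5 \left(43 \cdot \frac{1}{43} - - \frac{29}{43}\right) \frac{39}{38} = - 5 \left(1 + \frac{29}{43}\right) \frac{39}{38} = \left(-5\right) \frac{72}{43} \cdot \frac{39}{38} = \left(- \frac{360}{43}\right) \frac{39}{38} = - \frac{7020}{817}$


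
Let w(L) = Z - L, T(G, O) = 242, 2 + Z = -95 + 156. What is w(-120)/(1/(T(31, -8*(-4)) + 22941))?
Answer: 4149757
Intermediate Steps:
Z = 59 (Z = -2 + (-95 + 156) = -2 + 61 = 59)
w(L) = 59 - L
w(-120)/(1/(T(31, -8*(-4)) + 22941)) = (59 - 1*(-120))/(1/(242 + 22941)) = (59 + 120)/(1/23183) = 179/(1/23183) = 179*23183 = 4149757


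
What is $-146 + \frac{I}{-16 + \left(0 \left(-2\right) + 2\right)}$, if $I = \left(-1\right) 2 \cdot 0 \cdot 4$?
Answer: $-146$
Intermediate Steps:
$I = 0$ ($I = \left(-2\right) 0 \cdot 4 = 0 \cdot 4 = 0$)
$-146 + \frac{I}{-16 + \left(0 \left(-2\right) + 2\right)} = -146 + \frac{1}{-16 + \left(0 \left(-2\right) + 2\right)} 0 = -146 + \frac{1}{-16 + \left(0 + 2\right)} 0 = -146 + \frac{1}{-16 + 2} \cdot 0 = -146 + \frac{1}{-14} \cdot 0 = -146 - 0 = -146 + 0 = -146$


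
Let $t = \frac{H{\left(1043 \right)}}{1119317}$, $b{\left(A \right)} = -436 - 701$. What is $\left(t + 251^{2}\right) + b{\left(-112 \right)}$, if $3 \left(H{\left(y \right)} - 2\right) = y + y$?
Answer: $\frac{207736282756}{3357951} \approx 61864.0$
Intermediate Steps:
$H{\left(y \right)} = 2 + \frac{2 y}{3}$ ($H{\left(y \right)} = 2 + \frac{y + y}{3} = 2 + \frac{2 y}{3}$)
$b{\left(A \right)} = -1137$
$t = \frac{2092}{3357951}$ ($t = \frac{2 + \frac{2}{3} \cdot 1043}{1119317} = \left(2 + \frac{2086}{3}\right) \frac{1}{1119317} = \frac{2092}{3} \cdot \frac{1}{1119317} = \frac{2092}{3357951} \approx 0.000623$)
$\left(t + 251^{2}\right) + b{\left(-112 \right)} = \left(\frac{2092}{3357951} + 251^{2}\right) - 1137 = \left(\frac{2092}{3357951} + 63001\right) - 1137 = \frac{211554273043}{3357951} - 1137 = \frac{207736282756}{3357951}$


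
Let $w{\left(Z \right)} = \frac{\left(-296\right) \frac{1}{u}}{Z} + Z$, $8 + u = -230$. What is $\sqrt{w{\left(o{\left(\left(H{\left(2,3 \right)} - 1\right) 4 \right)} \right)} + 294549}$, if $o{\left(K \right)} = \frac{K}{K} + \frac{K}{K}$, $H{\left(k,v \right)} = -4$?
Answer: $\frac{33 \sqrt{3830253}}{119} \approx 542.73$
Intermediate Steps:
$u = -238$ ($u = -8 - 230 = -238$)
$o{\left(K \right)} = 2$ ($o{\left(K \right)} = 1 + 1 = 2$)
$w{\left(Z \right)} = Z + \frac{148}{119 Z}$ ($w{\left(Z \right)} = \frac{\left(-296\right) \frac{1}{-238}}{Z} + Z = \frac{\left(-296\right) \left(- \frac{1}{238}\right)}{Z} + Z = \frac{148}{119 Z} + Z = Z + \frac{148}{119 Z}$)
$\sqrt{w{\left(o{\left(\left(H{\left(2,3 \right)} - 1\right) 4 \right)} \right)} + 294549} = \sqrt{\left(2 + \frac{148}{119 \cdot 2}\right) + 294549} = \sqrt{\left(2 + \frac{148}{119} \cdot \frac{1}{2}\right) + 294549} = \sqrt{\left(2 + \frac{74}{119}\right) + 294549} = \sqrt{\frac{312}{119} + 294549} = \sqrt{\frac{35051643}{119}} = \frac{33 \sqrt{3830253}}{119}$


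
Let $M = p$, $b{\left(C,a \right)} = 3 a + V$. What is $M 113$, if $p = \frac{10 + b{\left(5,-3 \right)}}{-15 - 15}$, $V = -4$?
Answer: $\frac{113}{10} \approx 11.3$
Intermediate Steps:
$b{\left(C,a \right)} = -4 + 3 a$ ($b{\left(C,a \right)} = 3 a - 4 = -4 + 3 a$)
$p = \frac{1}{10}$ ($p = \frac{10 + \left(-4 + 3 \left(-3\right)\right)}{-15 - 15} = \frac{10 - 13}{-30} = \left(10 - 13\right) \left(- \frac{1}{30}\right) = \left(-3\right) \left(- \frac{1}{30}\right) = \frac{1}{10} \approx 0.1$)
$M = \frac{1}{10} \approx 0.1$
$M 113 = \frac{1}{10} \cdot 113 = \frac{113}{10}$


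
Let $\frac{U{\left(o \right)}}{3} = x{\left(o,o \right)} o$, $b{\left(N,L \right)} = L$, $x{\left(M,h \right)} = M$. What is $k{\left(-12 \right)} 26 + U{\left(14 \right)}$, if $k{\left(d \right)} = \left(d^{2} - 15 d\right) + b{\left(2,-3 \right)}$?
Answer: $8934$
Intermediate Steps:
$U{\left(o \right)} = 3 o^{2}$ ($U{\left(o \right)} = 3 o o = 3 o^{2}$)
$k{\left(d \right)} = -3 + d^{2} - 15 d$ ($k{\left(d \right)} = \left(d^{2} - 15 d\right) - 3 = -3 + d^{2} - 15 d$)
$k{\left(-12 \right)} 26 + U{\left(14 \right)} = \left(-3 + \left(-12\right)^{2} - -180\right) 26 + 3 \cdot 14^{2} = \left(-3 + 144 + 180\right) 26 + 3 \cdot 196 = 321 \cdot 26 + 588 = 8346 + 588 = 8934$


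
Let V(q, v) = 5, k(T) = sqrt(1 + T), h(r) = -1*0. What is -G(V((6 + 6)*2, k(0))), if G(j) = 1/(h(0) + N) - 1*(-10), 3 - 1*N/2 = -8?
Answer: -221/22 ≈ -10.045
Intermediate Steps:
N = 22 (N = 6 - 2*(-8) = 6 + 16 = 22)
h(r) = 0
G(j) = 221/22 (G(j) = 1/(0 + 22) - 1*(-10) = 1/22 + 10 = 221/22)
-G(V((6 + 6)*2, k(0))) = -1*221/22 = -221/22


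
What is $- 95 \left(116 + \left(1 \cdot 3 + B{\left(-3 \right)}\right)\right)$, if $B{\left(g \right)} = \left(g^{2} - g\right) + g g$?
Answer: $-13300$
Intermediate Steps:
$B{\left(g \right)} = - g + 2 g^{2}$ ($B{\left(g \right)} = \left(g^{2} - g\right) + g^{2} = - g + 2 g^{2}$)
$- 95 \left(116 + \left(1 \cdot 3 + B{\left(-3 \right)}\right)\right) = - 95 \left(116 - \left(-3 + 3 \left(-1 + 2 \left(-3\right)\right)\right)\right) = - 95 \left(116 - \left(-3 + 3 \left(-1 - 6\right)\right)\right) = - 95 \left(116 + \left(3 - -21\right)\right) = - 95 \left(116 + \left(3 + 21\right)\right) = - 95 \left(116 + 24\right) = \left(-95\right) 140 = -13300$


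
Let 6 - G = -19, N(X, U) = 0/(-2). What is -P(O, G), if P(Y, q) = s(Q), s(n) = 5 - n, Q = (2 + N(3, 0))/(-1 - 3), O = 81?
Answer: -11/2 ≈ -5.5000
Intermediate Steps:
N(X, U) = 0 (N(X, U) = 0*(-1/2) = 0)
G = 25 (G = 6 - 1*(-19) = 6 + 19 = 25)
Q = -1/2 (Q = (2 + 0)/(-1 - 3) = 2/(-4) = 2*(-1/4) = -1/2 ≈ -0.50000)
P(Y, q) = 11/2 (P(Y, q) = 5 - 1*(-1/2) = 5 + 1/2 = 11/2)
-P(O, G) = -1*11/2 = -11/2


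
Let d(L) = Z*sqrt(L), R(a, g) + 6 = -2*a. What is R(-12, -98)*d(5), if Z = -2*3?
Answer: -108*sqrt(5) ≈ -241.50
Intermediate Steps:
Z = -6
R(a, g) = -6 - 2*a
d(L) = -6*sqrt(L)
R(-12, -98)*d(5) = (-6 - 2*(-12))*(-6*sqrt(5)) = (-6 + 24)*(-6*sqrt(5)) = 18*(-6*sqrt(5)) = -108*sqrt(5)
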